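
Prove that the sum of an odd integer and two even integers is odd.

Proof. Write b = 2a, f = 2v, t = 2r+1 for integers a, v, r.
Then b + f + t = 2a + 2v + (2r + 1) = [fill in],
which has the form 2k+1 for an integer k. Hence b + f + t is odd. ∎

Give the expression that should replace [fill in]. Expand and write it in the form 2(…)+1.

Expanding: 2a + 2v + (2r + 1) = 2a + 2r + 2v + 1.
Every term except the constant is even, so this is 2(a + r + v) + 1,
and a + r + v ∈ ℤ gives the required form.

2(a + r + v) + 1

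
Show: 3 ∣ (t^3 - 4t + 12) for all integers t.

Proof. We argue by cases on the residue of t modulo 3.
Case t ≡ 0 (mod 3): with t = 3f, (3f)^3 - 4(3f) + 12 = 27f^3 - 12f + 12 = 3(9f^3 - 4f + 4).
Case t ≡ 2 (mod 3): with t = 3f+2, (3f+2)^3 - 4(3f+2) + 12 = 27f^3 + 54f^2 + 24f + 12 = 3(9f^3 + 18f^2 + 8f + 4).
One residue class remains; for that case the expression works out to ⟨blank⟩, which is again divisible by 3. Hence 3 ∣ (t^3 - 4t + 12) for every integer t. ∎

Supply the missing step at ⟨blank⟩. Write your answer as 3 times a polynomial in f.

3(9f^3 + 9f^2 - f + 3)

Only t ≡ 1 (mod 3) is unaccounted for. Put t = 3f+1:
(3f+1)^3 - 4(3f+1) + 12 expands to 27f^3 + 27f^2 - 3f + 9,
and factoring out 3 leaves 3(9f^3 + 9f^2 - f + 3).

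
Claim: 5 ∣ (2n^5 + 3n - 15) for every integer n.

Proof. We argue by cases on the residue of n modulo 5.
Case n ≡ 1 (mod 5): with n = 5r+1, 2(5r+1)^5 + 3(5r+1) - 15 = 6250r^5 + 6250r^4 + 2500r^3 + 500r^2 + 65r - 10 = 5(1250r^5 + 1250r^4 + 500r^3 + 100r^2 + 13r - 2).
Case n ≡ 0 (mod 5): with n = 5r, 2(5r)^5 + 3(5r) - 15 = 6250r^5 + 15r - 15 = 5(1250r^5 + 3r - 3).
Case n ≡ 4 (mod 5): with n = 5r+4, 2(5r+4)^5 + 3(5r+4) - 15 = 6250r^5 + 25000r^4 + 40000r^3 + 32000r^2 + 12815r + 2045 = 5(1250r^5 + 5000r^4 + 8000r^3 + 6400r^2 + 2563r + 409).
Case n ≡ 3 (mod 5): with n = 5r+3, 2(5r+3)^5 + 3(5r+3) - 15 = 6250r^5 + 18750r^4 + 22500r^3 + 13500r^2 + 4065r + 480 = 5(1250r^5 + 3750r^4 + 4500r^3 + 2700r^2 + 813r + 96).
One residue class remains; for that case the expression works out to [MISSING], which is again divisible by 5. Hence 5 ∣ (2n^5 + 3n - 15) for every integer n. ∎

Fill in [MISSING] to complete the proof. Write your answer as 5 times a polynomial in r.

5(1250r^5 + 2500r^4 + 2000r^3 + 800r^2 + 163r + 11)

Only n ≡ 2 (mod 5) is unaccounted for. Put n = 5r+2:
2(5r+2)^5 + 3(5r+2) - 15 expands to 6250r^5 + 12500r^4 + 10000r^3 + 4000r^2 + 815r + 55,
and factoring out 5 leaves 5(1250r^5 + 2500r^4 + 2000r^3 + 800r^2 + 163r + 11).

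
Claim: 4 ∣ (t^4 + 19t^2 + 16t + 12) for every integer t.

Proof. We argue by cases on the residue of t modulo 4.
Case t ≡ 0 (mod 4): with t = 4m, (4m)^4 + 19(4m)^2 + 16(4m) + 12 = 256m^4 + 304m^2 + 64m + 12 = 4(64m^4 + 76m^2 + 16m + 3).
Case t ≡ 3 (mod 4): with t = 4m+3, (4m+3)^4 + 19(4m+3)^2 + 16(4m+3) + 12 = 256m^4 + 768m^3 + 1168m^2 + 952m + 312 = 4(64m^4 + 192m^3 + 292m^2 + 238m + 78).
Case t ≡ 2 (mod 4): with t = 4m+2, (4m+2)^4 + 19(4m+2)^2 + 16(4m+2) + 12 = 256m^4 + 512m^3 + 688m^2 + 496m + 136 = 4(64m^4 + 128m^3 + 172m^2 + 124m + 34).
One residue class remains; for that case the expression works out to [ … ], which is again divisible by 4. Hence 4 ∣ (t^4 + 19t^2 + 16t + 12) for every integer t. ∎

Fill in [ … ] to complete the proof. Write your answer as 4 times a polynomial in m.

Only t ≡ 1 (mod 4) is unaccounted for. Put t = 4m+1:
(4m+1)^4 + 19(4m+1)^2 + 16(4m+1) + 12 expands to 256m^4 + 256m^3 + 400m^2 + 232m + 48,
and factoring out 4 leaves 4(64m^4 + 64m^3 + 100m^2 + 58m + 12).

4(64m^4 + 64m^3 + 100m^2 + 58m + 12)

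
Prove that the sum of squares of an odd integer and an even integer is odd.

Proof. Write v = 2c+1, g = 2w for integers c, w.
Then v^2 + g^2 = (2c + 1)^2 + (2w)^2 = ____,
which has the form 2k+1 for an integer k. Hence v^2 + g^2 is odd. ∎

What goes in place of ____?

(2c + 1)^2 + (2w)^2 = 4c^2 + 4c + 4w^2 + 1
= 2(2c^2 + 2c + 2w^2) + 1.
Since 2c^2 + 2c + 2w^2 is an integer, the sum of squares is of the form 2k+1 for an integer k.

2(2c^2 + 2c + 2w^2) + 1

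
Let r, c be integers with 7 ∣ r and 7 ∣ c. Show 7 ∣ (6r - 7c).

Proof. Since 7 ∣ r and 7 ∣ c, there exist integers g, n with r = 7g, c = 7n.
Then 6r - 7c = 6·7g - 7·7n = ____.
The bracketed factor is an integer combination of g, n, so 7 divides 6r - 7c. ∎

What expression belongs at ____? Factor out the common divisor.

7(6g - 7n)

Each term has a factor of 7: 6·7g - 7·7n = 7·(6g - 7n).
Since 6g - 7n is an integer, 7 ∣ (6r - 7c).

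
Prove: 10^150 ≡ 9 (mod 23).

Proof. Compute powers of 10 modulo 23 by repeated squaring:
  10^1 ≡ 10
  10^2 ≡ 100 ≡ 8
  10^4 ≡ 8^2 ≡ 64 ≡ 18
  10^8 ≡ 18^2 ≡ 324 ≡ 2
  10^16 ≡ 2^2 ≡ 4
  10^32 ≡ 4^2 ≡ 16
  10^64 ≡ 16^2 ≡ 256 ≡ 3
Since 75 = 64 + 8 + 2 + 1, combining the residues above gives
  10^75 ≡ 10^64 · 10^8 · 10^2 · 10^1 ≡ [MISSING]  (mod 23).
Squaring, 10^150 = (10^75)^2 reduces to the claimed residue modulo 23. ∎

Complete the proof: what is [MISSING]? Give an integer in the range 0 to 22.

Multiply the listed residues: 3 · 2 · 8 · 10 = 6 → 48 → 480.
Reducing modulo 23: 480 = 20·23 + 20, so 10^75 ≡ 20.

20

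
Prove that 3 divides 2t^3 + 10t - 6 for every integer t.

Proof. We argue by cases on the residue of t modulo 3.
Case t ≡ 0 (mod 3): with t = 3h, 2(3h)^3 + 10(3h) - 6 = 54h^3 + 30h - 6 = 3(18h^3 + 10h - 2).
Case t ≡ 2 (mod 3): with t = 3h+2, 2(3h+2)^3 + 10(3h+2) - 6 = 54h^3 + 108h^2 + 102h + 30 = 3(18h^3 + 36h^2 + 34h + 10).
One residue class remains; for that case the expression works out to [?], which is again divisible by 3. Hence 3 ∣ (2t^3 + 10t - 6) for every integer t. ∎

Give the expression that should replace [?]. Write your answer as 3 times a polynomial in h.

3(18h^3 + 18h^2 + 16h + 2)

Only t ≡ 1 (mod 3) is unaccounted for. Put t = 3h+1:
2(3h+1)^3 + 10(3h+1) - 6 expands to 54h^3 + 54h^2 + 48h + 6,
and factoring out 3 leaves 3(18h^3 + 18h^2 + 16h + 2).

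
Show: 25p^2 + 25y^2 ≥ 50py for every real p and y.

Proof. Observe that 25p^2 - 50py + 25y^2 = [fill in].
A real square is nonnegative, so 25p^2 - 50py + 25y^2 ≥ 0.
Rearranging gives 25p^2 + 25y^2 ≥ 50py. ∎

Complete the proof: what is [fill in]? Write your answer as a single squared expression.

The leading and trailing coefficients are 5^2 and 5^2, and 50 = 2·5·5, so the trinomial is (5p - 5y)^2.
Hence 25p^2 - 50py + 25y^2 ≥ 0.

(5p - 5y)^2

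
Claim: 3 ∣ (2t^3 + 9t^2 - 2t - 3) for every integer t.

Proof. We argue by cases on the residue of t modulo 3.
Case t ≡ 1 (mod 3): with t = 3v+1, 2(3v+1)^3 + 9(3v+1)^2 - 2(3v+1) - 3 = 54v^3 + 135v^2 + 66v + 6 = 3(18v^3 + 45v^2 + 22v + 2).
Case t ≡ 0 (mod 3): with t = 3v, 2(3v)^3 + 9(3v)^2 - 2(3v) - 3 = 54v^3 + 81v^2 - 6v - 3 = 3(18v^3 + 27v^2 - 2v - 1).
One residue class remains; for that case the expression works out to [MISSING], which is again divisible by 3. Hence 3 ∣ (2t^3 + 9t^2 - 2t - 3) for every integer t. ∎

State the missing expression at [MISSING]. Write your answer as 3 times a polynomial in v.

The residues treated are {1, 0}, so the missing case is t ≡ 2 (mod 3); write t = 3v+2.
Then 2(3v+2)^3 + 9(3v+2)^2 - 2(3v+2) - 3 = 54v^3 + 189v^2 + 174v + 45 = 3(18v^3 + 63v^2 + 58v + 15).

3(18v^3 + 63v^2 + 58v + 15)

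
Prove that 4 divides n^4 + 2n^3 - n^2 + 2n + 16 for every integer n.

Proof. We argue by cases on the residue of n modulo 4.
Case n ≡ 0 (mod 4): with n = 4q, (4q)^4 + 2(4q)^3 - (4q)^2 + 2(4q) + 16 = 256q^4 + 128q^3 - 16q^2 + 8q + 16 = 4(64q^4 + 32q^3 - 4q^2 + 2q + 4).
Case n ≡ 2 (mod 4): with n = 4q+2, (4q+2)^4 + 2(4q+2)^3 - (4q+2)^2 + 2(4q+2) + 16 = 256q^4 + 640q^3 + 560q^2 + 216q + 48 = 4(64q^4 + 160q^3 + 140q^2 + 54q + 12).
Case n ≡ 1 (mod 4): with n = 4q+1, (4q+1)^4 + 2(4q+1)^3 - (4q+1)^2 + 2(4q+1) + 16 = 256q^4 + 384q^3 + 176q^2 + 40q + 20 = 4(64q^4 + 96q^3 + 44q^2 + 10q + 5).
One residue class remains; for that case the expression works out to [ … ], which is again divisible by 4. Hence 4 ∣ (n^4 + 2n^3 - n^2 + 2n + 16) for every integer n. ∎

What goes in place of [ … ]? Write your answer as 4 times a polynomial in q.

4(64q^4 + 224q^3 + 284q^2 + 158q + 37)

Only n ≡ 3 (mod 4) is unaccounted for. Put n = 4q+3:
(4q+3)^4 + 2(4q+3)^3 - (4q+3)^2 + 2(4q+3) + 16 expands to 256q^4 + 896q^3 + 1136q^2 + 632q + 148,
and factoring out 4 leaves 4(64q^4 + 224q^3 + 284q^2 + 158q + 37).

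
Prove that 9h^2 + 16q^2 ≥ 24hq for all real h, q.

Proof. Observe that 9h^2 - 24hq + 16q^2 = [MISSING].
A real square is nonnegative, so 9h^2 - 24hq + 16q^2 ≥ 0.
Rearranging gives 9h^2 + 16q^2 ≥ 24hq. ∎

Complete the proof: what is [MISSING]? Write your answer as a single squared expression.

(3h - 4q)^2

The leading and trailing coefficients are 3^2 and 4^2, and 24 = 2·3·4, so the trinomial is (3h - 4q)^2.
Hence 9h^2 - 24hq + 16q^2 ≥ 0.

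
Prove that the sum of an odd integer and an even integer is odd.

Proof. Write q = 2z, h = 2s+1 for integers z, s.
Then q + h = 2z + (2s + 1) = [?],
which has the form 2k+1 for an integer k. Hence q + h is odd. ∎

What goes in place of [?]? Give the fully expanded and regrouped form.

2(s + z) + 1

Expanding: 2z + (2s + 1) = 2s + 2z + 1.
Every term except the constant is even, so this is 2(s + z) + 1,
and s + z ∈ ℤ gives the required form.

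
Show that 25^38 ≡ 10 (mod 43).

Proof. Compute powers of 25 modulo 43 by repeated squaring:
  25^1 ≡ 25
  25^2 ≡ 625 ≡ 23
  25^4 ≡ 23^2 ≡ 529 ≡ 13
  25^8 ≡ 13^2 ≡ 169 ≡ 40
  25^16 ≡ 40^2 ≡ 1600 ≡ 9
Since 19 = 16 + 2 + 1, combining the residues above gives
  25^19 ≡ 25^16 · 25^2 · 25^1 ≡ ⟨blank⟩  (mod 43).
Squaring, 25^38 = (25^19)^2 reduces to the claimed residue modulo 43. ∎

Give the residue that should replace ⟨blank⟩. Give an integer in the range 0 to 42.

15

Multiply the listed residues: 9 · 23 · 25 = 207 → 5175.
Reducing modulo 43: 5175 = 120·43 + 15, so 25^19 ≡ 15.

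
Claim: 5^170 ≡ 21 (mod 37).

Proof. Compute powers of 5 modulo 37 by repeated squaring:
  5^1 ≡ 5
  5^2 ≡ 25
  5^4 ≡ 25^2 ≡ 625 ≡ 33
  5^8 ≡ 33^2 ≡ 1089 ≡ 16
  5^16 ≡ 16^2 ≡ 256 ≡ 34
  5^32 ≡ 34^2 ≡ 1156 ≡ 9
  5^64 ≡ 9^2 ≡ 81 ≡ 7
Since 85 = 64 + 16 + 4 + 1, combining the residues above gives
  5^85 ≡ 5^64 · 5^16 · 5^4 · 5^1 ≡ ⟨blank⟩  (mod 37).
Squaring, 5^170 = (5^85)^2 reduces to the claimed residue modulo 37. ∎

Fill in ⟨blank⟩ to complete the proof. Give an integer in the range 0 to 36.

13

5^64 · 5^16 · 5^4 · 5^1 ≡ 7 · 34 · 33 · 5 = 39270.
39270 mod 37 = 13, so 5^85 ≡ 13 (mod 37).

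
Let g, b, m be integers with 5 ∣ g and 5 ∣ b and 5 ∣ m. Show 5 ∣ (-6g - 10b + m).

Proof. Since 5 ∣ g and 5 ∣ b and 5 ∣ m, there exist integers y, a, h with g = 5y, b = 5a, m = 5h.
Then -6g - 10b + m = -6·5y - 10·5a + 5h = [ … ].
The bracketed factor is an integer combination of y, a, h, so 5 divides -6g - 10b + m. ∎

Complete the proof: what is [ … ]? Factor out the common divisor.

5(-10a + h - 6y)

Each term has a factor of 5: -6·5y - 10·5a + 5h = 5·(-10a + h - 6y).
Since -10a + h - 6y is an integer, 5 ∣ (-6g - 10b + m).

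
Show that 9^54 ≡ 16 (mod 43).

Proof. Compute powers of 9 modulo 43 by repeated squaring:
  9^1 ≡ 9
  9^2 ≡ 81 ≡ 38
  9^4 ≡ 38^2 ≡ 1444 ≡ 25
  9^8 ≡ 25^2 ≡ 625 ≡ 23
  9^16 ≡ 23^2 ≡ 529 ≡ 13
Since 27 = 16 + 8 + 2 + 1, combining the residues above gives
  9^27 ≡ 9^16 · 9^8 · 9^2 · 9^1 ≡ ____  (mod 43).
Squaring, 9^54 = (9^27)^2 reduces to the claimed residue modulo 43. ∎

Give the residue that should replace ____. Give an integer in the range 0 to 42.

Multiply the listed residues: 13 · 23 · 38 · 9 = 299 → 11362 → 102258.
Reducing modulo 43: 102258 = 2378·43 + 4, so 9^27 ≡ 4.

4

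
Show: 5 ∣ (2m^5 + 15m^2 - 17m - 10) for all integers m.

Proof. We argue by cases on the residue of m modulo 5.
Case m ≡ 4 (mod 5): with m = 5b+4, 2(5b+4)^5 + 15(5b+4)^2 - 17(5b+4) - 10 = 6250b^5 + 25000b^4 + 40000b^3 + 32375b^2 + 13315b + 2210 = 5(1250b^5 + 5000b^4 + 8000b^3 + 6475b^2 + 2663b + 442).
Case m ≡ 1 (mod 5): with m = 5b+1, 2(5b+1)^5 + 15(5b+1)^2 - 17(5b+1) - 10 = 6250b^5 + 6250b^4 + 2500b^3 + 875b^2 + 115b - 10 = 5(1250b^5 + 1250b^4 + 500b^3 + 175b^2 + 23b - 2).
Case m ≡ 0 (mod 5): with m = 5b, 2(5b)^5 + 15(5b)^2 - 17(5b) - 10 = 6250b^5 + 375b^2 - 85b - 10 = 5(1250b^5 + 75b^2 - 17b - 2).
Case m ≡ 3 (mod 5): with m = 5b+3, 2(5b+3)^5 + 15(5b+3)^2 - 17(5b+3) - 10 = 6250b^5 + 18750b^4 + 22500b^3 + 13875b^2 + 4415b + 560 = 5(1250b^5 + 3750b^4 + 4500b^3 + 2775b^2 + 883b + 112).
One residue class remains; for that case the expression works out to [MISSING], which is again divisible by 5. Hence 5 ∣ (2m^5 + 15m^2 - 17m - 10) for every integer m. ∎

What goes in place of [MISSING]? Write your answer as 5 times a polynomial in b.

5(1250b^5 + 2500b^4 + 2000b^3 + 875b^2 + 203b + 16)

Only m ≡ 2 (mod 5) is unaccounted for. Put m = 5b+2:
2(5b+2)^5 + 15(5b+2)^2 - 17(5b+2) - 10 expands to 6250b^5 + 12500b^4 + 10000b^3 + 4375b^2 + 1015b + 80,
and factoring out 5 leaves 5(1250b^5 + 2500b^4 + 2000b^3 + 875b^2 + 203b + 16).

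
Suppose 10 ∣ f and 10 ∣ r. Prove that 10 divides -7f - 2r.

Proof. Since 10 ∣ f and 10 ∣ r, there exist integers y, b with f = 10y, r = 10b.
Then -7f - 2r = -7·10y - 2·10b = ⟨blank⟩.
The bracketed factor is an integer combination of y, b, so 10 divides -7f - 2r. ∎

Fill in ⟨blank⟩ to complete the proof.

Each term has a factor of 10: -7·10y - 2·10b = 10·(-2b - 7y).
Since -2b - 7y is an integer, 10 ∣ (-7f - 2r).

10(-2b - 7y)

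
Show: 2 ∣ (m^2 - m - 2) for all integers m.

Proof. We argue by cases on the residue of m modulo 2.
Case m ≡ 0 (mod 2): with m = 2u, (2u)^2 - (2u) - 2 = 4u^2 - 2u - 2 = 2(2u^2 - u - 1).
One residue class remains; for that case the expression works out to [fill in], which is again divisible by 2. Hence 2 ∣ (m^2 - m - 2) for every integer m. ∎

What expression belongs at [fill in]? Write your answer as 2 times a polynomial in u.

2(2u^2 + u - 1)

Only m ≡ 1 (mod 2) is unaccounted for. Put m = 2u+1:
(2u+1)^2 - (2u+1) - 2 expands to 4u^2 + 2u - 2,
and factoring out 2 leaves 2(2u^2 + u - 1).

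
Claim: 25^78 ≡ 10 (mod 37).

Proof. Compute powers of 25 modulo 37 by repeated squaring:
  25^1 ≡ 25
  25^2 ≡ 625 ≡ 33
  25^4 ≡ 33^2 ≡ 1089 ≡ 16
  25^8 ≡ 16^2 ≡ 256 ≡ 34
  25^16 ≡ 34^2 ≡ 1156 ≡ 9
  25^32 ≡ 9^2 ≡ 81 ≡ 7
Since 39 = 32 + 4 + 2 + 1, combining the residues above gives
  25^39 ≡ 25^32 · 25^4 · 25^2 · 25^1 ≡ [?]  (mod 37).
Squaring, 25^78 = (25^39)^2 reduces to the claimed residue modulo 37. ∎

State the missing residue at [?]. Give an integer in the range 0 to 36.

11

25^32 · 25^4 · 25^2 · 25^1 ≡ 7 · 16 · 33 · 25 = 92400.
92400 mod 37 = 11, so 25^39 ≡ 11 (mod 37).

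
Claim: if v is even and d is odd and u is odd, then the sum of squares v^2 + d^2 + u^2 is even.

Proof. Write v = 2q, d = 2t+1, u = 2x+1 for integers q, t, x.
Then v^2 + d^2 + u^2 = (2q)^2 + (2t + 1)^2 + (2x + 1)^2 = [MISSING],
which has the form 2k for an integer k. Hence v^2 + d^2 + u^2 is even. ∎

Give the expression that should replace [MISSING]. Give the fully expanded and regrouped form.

Expanding: (2q)^2 + (2t + 1)^2 + (2x + 1)^2 = 4q^2 + 4t^2 + 4t + 4x^2 + 4x + 2.
Every term is even; pulling out the factor of 2 gives 2(2q^2 + 2t^2 + 2t + 2x^2 + 2x + 1).

2(2q^2 + 2t^2 + 2t + 2x^2 + 2x + 1)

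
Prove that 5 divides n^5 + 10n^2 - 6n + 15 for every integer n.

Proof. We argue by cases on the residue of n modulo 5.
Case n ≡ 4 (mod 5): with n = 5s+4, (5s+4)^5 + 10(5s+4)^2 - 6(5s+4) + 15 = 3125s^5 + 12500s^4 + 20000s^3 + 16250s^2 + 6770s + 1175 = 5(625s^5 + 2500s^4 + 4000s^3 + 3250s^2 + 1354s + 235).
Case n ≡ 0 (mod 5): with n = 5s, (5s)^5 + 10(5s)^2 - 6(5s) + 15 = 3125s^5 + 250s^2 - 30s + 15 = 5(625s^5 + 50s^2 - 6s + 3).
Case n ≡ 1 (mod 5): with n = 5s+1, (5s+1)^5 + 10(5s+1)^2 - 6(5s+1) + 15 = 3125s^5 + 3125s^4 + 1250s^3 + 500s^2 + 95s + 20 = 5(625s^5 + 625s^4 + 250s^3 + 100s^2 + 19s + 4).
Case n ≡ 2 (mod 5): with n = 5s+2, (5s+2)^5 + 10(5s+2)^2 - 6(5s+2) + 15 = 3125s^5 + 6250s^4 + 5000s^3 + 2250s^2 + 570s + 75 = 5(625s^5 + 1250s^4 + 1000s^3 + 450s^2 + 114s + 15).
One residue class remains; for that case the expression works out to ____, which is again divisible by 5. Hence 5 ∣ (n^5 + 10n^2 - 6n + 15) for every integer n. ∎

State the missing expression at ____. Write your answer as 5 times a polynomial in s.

Only n ≡ 3 (mod 5) is unaccounted for. Put n = 5s+3:
(5s+3)^5 + 10(5s+3)^2 - 6(5s+3) + 15 expands to 3125s^5 + 9375s^4 + 11250s^3 + 7000s^2 + 2295s + 330,
and factoring out 5 leaves 5(625s^5 + 1875s^4 + 2250s^3 + 1400s^2 + 459s + 66).

5(625s^5 + 1875s^4 + 2250s^3 + 1400s^2 + 459s + 66)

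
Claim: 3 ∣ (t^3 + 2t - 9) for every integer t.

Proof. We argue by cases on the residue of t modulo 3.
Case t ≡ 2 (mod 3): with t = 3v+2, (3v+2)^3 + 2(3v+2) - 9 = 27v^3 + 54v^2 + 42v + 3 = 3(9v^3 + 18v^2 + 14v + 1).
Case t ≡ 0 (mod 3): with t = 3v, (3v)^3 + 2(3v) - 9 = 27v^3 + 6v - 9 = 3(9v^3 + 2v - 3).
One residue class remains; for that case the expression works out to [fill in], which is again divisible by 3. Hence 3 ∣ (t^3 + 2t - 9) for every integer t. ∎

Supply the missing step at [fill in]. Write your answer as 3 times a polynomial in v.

3(9v^3 + 9v^2 + 5v - 2)

Only t ≡ 1 (mod 3) is unaccounted for. Put t = 3v+1:
(3v+1)^3 + 2(3v+1) - 9 expands to 27v^3 + 27v^2 + 15v - 6,
and factoring out 3 leaves 3(9v^3 + 9v^2 + 5v - 2).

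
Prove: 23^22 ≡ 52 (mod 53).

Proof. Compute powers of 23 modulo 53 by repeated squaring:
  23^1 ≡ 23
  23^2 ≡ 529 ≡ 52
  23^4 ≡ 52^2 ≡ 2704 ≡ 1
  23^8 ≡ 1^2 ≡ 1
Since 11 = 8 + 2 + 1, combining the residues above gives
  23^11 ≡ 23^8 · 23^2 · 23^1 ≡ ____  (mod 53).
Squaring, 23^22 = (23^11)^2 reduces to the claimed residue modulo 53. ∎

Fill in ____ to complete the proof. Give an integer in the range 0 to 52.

Multiply the listed residues: 1 · 52 · 23 = 52 → 1196.
Reducing modulo 53: 1196 = 22·53 + 30, so 23^11 ≡ 30.

30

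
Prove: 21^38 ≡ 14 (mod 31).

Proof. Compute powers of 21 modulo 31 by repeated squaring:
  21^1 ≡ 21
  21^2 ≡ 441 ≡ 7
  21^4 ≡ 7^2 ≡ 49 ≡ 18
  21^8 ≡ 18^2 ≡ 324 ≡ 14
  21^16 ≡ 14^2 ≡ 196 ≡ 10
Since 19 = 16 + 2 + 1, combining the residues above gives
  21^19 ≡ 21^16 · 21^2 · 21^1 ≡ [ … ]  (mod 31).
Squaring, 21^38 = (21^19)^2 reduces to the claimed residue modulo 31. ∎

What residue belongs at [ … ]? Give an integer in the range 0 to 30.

13

21^16 · 21^2 · 21^1 ≡ 10 · 7 · 21 = 1470.
1470 mod 31 = 13, so 21^19 ≡ 13 (mod 31).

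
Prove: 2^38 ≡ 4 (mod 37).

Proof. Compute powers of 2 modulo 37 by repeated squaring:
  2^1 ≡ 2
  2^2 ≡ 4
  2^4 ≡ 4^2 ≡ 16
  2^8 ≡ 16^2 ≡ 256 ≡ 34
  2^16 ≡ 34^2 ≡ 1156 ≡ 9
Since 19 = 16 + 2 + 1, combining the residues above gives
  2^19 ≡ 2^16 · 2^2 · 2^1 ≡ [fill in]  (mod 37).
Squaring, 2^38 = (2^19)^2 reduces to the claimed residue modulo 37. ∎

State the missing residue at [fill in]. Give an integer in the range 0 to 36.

35

Multiply the listed residues: 9 · 4 · 2 = 36 → 72.
Reducing modulo 37: 72 = 1·37 + 35, so 2^19 ≡ 35.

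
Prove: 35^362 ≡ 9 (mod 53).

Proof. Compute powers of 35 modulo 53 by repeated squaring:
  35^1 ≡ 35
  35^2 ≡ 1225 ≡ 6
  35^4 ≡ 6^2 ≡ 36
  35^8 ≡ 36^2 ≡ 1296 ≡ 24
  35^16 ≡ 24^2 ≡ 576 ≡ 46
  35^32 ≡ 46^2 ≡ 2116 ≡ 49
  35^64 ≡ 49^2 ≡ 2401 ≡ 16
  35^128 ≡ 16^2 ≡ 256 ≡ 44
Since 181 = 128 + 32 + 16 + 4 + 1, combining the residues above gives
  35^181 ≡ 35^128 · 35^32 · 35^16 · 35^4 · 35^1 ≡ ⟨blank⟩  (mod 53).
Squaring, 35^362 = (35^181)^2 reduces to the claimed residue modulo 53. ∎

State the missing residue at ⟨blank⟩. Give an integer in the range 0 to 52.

3

35^128 · 35^32 · 35^16 · 35^4 · 35^1 ≡ 44 · 49 · 46 · 36 · 35 = 124961760.
124961760 mod 53 = 3, so 35^181 ≡ 3 (mod 53).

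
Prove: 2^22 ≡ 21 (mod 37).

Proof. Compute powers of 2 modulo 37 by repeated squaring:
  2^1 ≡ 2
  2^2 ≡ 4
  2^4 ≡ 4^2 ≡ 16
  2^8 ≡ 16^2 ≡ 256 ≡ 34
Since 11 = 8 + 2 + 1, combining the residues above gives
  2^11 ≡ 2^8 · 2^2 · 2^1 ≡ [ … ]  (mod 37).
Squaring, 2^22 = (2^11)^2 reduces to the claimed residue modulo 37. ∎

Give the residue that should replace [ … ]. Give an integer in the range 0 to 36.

13

Multiply the listed residues: 34 · 4 · 2 = 136 → 272.
Reducing modulo 37: 272 = 7·37 + 13, so 2^11 ≡ 13.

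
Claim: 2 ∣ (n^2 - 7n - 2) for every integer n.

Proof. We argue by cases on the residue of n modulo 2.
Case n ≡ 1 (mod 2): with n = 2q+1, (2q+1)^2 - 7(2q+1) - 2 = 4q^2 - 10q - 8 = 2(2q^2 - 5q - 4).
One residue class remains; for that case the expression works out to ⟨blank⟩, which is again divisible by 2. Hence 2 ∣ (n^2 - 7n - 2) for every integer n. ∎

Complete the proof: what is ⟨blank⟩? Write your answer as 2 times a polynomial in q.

The residues treated are {1}, so the missing case is n ≡ 0 (mod 2); write n = 2q.
Then (2q)^2 - 7(2q) - 2 = 4q^2 - 14q - 2 = 2(2q^2 - 7q - 1).

2(2q^2 - 7q - 1)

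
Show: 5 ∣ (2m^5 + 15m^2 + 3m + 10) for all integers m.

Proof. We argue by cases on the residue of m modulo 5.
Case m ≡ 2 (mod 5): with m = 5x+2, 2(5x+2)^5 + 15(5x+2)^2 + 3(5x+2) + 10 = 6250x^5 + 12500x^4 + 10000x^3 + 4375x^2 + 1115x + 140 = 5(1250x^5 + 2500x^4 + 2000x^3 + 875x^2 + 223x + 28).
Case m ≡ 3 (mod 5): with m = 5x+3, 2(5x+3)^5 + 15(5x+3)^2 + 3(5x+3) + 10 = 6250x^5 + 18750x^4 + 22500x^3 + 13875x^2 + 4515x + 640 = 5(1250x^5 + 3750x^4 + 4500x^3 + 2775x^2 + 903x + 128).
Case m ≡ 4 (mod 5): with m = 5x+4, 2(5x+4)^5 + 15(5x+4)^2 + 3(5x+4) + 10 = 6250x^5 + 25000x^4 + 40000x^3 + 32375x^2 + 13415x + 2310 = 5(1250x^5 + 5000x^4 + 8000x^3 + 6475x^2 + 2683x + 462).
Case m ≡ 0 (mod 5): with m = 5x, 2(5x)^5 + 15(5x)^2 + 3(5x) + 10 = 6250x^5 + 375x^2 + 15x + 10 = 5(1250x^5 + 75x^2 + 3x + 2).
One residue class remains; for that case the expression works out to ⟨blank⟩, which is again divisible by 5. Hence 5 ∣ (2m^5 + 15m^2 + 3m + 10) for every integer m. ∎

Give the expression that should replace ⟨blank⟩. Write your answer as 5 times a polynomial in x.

Only m ≡ 1 (mod 5) is unaccounted for. Put m = 5x+1:
2(5x+1)^5 + 15(5x+1)^2 + 3(5x+1) + 10 expands to 6250x^5 + 6250x^4 + 2500x^3 + 875x^2 + 215x + 30,
and factoring out 5 leaves 5(1250x^5 + 1250x^4 + 500x^3 + 175x^2 + 43x + 6).

5(1250x^5 + 1250x^4 + 500x^3 + 175x^2 + 43x + 6)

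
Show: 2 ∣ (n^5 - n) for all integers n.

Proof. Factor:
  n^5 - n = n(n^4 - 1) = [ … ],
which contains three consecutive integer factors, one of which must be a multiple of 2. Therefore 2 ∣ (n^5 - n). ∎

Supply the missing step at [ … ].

n^4 - 1 = (n^2 - 1)(n^2 + 1), and n^2 - 1 = (n-1)(n+1).
So n(n^4 - 1) = (n - 1)n(n + 1)(n^2 + 1).

(n - 1)n(n + 1)(n^2 + 1)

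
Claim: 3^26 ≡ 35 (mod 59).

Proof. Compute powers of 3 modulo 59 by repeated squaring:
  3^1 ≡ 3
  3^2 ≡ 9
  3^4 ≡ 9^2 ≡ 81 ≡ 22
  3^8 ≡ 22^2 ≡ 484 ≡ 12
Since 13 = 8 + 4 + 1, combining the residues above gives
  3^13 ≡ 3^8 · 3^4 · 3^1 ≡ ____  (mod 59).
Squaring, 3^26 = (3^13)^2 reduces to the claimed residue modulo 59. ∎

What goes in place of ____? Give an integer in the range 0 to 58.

Multiply the listed residues: 12 · 22 · 3 = 264 → 792.
Reducing modulo 59: 792 = 13·59 + 25, so 3^13 ≡ 25.

25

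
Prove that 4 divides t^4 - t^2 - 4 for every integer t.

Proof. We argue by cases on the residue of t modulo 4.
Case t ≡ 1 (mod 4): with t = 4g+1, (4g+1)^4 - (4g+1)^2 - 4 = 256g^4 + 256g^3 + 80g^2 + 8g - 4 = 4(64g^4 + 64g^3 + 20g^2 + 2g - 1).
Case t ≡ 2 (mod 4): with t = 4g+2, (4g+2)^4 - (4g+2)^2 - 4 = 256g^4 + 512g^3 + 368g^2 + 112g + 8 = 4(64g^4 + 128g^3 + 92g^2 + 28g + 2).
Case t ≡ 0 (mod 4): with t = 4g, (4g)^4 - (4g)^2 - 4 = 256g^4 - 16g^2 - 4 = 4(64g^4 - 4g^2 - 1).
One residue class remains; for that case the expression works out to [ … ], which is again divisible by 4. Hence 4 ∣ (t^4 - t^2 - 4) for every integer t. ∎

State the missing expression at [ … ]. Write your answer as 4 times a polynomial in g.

4(64g^4 + 192g^3 + 212g^2 + 102g + 17)

The residues treated are {1, 2, 0}, so the missing case is t ≡ 3 (mod 4); write t = 4g+3.
Then (4g+3)^4 - (4g+3)^2 - 4 = 256g^4 + 768g^3 + 848g^2 + 408g + 68 = 4(64g^4 + 192g^3 + 212g^2 + 102g + 17).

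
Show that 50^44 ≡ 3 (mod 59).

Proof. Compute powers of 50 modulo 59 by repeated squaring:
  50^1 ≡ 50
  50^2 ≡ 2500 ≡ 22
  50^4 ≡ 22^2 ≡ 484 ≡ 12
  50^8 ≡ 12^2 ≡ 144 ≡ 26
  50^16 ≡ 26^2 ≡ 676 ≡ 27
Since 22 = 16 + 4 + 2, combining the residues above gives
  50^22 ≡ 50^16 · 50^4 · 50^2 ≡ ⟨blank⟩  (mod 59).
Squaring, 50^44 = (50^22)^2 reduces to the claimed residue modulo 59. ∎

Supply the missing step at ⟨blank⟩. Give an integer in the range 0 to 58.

50^16 · 50^4 · 50^2 ≡ 27 · 12 · 22 = 7128.
7128 mod 59 = 48, so 50^22 ≡ 48 (mod 59).

48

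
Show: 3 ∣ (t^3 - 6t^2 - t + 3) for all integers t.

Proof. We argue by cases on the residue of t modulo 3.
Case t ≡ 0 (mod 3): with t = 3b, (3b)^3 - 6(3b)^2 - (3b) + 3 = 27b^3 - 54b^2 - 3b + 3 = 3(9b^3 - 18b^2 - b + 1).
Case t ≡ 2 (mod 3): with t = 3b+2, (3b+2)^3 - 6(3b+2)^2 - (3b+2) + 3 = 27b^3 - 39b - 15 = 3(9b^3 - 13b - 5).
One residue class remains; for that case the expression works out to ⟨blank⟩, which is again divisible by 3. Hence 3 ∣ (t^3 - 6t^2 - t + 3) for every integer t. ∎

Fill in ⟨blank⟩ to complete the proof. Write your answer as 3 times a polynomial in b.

Only t ≡ 1 (mod 3) is unaccounted for. Put t = 3b+1:
(3b+1)^3 - 6(3b+1)^2 - (3b+1) + 3 expands to 27b^3 - 27b^2 - 30b - 3,
and factoring out 3 leaves 3(9b^3 - 9b^2 - 10b - 1).

3(9b^3 - 9b^2 - 10b - 1)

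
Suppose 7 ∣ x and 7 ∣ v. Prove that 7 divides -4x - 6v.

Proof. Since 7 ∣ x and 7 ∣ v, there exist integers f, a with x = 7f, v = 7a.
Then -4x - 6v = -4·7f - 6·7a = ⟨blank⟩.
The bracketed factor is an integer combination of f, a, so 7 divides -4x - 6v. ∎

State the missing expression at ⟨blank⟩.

Pull the common 7 out of every term: -4·7f - 6·7a = 7(-6a - 4f).
-6a - 4f is an integer, which exhibits the divisibility.

7(-6a - 4f)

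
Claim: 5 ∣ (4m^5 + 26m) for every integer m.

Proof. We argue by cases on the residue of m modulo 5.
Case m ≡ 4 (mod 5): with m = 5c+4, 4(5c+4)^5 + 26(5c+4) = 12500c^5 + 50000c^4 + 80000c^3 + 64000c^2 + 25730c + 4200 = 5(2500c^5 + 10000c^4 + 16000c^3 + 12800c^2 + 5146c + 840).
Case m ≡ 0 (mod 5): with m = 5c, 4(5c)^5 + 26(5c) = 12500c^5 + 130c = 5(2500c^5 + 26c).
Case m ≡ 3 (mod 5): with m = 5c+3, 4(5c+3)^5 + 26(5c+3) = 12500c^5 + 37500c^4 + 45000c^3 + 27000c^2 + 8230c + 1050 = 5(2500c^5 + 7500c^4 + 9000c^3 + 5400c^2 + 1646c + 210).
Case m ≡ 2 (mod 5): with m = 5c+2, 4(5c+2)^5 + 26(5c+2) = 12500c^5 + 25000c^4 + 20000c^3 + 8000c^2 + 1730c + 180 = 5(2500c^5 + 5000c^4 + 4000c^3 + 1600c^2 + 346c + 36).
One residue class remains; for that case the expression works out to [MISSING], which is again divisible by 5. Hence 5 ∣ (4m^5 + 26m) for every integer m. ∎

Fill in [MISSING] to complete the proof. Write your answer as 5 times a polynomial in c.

Only m ≡ 1 (mod 5) is unaccounted for. Put m = 5c+1:
4(5c+1)^5 + 26(5c+1) expands to 12500c^5 + 12500c^4 + 5000c^3 + 1000c^2 + 230c + 30,
and factoring out 5 leaves 5(2500c^5 + 2500c^4 + 1000c^3 + 200c^2 + 46c + 6).

5(2500c^5 + 2500c^4 + 1000c^3 + 200c^2 + 46c + 6)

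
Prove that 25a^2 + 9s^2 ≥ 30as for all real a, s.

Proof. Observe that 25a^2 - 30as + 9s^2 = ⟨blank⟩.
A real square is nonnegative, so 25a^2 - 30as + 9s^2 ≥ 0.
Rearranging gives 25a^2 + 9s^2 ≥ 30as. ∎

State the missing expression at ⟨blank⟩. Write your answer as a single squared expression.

(5a - 3s)^2

25a^2 - 30as + 9s^2 is a perfect-square trinomial: the outer terms are (5a)^2 and (3s)^2, and the cross term is -2·5a·3s.
So 25a^2 - 30as + 9s^2 = (5a - 3s)^2 ≥ 0.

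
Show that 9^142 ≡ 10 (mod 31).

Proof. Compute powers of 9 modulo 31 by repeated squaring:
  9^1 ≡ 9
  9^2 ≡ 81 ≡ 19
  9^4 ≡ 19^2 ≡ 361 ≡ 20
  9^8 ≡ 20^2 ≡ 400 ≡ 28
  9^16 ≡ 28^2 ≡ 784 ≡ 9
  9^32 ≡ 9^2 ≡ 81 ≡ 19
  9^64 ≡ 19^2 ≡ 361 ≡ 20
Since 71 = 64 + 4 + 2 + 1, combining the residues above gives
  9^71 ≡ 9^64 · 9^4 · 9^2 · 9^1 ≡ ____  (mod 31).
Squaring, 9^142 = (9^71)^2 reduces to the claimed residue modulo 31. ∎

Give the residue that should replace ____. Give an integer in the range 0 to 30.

14

Multiply the listed residues: 20 · 20 · 19 · 9 = 400 → 7600 → 68400.
Reducing modulo 31: 68400 = 2206·31 + 14, so 9^71 ≡ 14.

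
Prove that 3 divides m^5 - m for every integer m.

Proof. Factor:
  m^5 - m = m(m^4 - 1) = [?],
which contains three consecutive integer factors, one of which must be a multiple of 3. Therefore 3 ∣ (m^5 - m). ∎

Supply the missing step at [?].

m^4 - 1 = (m^2 - 1)(m^2 + 1), and m^2 - 1 = (m-1)(m+1).
So m(m^4 - 1) = (m - 1)m(m + 1)(m^2 + 1).

(m - 1)m(m + 1)(m^2 + 1)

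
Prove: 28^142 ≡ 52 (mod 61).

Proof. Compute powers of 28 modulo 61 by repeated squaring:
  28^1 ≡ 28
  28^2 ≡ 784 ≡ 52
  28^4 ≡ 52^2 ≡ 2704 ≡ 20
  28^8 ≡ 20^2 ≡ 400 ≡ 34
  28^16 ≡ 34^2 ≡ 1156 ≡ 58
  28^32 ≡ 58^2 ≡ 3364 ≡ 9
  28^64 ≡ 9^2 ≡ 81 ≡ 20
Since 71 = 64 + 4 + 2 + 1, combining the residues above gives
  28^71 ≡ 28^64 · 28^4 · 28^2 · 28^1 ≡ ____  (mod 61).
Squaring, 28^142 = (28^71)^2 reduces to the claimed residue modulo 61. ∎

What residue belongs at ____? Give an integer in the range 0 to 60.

Multiply the listed residues: 20 · 20 · 52 · 28 = 400 → 20800 → 582400.
Reducing modulo 61: 582400 = 9547·61 + 33, so 28^71 ≡ 33.

33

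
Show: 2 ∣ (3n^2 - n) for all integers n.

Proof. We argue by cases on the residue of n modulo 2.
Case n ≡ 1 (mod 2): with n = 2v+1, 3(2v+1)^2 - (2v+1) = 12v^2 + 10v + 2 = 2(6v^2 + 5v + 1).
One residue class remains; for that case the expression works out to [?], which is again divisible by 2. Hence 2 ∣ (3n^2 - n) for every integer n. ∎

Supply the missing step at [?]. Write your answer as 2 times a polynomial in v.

2(6v^2 - v)

The residues treated are {1}, so the missing case is n ≡ 0 (mod 2); write n = 2v.
Then 3(2v)^2 - (2v) = 12v^2 - 2v = 2(6v^2 - v).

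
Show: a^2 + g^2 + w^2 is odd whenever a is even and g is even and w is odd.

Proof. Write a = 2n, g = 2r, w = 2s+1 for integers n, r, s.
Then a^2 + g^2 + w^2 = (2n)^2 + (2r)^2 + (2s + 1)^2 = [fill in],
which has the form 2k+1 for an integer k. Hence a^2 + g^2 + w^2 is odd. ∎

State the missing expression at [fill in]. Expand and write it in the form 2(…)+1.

Expanding: (2n)^2 + (2r)^2 + (2s + 1)^2 = 4n^2 + 4r^2 + 4s^2 + 4s + 1.
Every term except the constant is even, so this is 2(2n^2 + 2r^2 + 2s^2 + 2s) + 1,
and 2n^2 + 2r^2 + 2s^2 + 2s ∈ ℤ gives the required form.

2(2n^2 + 2r^2 + 2s^2 + 2s) + 1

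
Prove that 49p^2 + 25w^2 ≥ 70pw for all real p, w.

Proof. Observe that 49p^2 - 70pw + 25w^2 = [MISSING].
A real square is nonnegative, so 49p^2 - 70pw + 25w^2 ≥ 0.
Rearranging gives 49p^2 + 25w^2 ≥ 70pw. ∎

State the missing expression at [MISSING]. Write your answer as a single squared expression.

(7p - 5w)^2

The leading and trailing coefficients are 7^2 and 5^2, and 70 = 2·7·5, so the trinomial is (7p - 5w)^2.
Hence 49p^2 - 70pw + 25w^2 ≥ 0.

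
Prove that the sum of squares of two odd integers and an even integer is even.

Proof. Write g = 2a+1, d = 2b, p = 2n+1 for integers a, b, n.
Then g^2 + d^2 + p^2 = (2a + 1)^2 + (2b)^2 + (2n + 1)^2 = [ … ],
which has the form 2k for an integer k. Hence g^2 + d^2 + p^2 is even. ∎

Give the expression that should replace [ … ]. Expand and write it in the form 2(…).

2(2a^2 + 2a + 2b^2 + 2n^2 + 2n + 1)

(2a + 1)^2 + (2b)^2 + (2n + 1)^2 = 4a^2 + 4a + 4b^2 + 4n^2 + 4n + 2
= 2(2a^2 + 2a + 2b^2 + 2n^2 + 2n + 1).
Since 2a^2 + 2a + 2b^2 + 2n^2 + 2n + 1 is an integer, the sum of squares is of the form 2k for an integer k.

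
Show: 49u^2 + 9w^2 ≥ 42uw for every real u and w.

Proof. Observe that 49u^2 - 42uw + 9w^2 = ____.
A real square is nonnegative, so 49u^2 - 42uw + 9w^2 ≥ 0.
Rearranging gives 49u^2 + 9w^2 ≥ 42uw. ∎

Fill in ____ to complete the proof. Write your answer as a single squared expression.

(7u - 3w)^2

The leading and trailing coefficients are 7^2 and 3^2, and 42 = 2·7·3, so the trinomial is (7u - 3w)^2.
Hence 49u^2 - 42uw + 9w^2 ≥ 0.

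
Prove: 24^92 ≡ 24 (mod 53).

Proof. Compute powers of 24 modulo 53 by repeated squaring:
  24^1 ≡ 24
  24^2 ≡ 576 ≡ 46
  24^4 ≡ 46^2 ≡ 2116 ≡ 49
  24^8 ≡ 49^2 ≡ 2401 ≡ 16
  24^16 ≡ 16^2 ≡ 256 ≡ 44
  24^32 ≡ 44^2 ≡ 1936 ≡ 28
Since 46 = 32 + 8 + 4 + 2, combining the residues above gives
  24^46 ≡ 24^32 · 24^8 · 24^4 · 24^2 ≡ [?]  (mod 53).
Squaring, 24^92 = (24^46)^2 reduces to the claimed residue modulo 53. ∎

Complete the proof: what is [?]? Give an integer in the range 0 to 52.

Multiply the listed residues: 28 · 16 · 49 · 46 = 448 → 21952 → 1009792.
Reducing modulo 53: 1009792 = 19052·53 + 36, so 24^46 ≡ 36.

36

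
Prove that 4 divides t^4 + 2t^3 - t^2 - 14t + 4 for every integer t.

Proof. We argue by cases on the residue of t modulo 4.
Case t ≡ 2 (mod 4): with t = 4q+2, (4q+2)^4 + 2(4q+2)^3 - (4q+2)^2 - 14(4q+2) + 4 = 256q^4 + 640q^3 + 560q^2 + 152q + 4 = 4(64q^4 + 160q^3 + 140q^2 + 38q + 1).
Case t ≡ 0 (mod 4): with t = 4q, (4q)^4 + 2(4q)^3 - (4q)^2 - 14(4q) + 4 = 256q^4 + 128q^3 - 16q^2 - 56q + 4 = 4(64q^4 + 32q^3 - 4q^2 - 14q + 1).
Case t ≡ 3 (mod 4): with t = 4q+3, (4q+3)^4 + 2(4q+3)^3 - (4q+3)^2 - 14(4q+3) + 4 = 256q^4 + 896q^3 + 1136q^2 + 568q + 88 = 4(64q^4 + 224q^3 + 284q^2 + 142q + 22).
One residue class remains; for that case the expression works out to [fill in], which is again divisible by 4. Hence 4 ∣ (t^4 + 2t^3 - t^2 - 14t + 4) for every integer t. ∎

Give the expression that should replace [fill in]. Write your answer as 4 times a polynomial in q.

Only t ≡ 1 (mod 4) is unaccounted for. Put t = 4q+1:
(4q+1)^4 + 2(4q+1)^3 - (4q+1)^2 - 14(4q+1) + 4 expands to 256q^4 + 384q^3 + 176q^2 - 24q - 8,
and factoring out 4 leaves 4(64q^4 + 96q^3 + 44q^2 - 6q - 2).

4(64q^4 + 96q^3 + 44q^2 - 6q - 2)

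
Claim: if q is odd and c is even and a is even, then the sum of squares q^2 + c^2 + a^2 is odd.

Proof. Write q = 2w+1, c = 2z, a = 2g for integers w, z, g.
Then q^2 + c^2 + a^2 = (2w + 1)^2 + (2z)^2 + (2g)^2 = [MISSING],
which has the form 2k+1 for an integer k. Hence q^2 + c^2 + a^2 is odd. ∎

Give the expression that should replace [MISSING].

Expanding: (2w + 1)^2 + (2z)^2 + (2g)^2 = 4g^2 + 4w^2 + 4w + 4z^2 + 1.
Every term except the constant is even, so this is 2(2g^2 + 2w^2 + 2w + 2z^2) + 1,
and 2g^2 + 2w^2 + 2w + 2z^2 ∈ ℤ gives the required form.

2(2g^2 + 2w^2 + 2w + 2z^2) + 1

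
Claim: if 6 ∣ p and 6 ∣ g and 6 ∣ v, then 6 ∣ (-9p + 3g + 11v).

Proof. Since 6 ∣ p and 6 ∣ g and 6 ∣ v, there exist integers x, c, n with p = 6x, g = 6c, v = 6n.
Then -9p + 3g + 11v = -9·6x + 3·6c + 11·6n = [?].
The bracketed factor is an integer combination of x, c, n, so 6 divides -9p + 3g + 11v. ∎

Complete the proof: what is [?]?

6(3c + 11n - 9x)

Pull the common 6 out of every term: -9·6x + 3·6c + 11·6n = 6(3c + 11n - 9x).
3c + 11n - 9x is an integer, which exhibits the divisibility.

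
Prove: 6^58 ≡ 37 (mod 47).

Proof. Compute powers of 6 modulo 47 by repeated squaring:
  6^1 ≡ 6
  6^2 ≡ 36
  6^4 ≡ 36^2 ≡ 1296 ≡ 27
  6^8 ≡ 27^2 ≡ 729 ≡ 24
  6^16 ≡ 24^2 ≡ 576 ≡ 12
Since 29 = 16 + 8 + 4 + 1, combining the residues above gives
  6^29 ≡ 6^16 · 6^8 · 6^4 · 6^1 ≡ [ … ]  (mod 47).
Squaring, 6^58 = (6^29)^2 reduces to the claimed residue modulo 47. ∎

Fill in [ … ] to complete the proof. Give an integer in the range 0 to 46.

6^16 · 6^8 · 6^4 · 6^1 ≡ 12 · 24 · 27 · 6 = 46656.
46656 mod 47 = 32, so 6^29 ≡ 32 (mod 47).

32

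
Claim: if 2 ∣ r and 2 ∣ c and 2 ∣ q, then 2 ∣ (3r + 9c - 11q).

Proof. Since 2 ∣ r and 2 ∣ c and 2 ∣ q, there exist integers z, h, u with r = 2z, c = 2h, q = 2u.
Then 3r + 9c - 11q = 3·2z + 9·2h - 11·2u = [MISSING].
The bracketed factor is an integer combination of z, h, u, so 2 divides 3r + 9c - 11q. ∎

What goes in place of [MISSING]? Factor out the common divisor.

Pull the common 2 out of every term: 3·2z + 9·2h - 11·2u = 2(9h - 11u + 3z).
9h - 11u + 3z is an integer, which exhibits the divisibility.

2(9h - 11u + 3z)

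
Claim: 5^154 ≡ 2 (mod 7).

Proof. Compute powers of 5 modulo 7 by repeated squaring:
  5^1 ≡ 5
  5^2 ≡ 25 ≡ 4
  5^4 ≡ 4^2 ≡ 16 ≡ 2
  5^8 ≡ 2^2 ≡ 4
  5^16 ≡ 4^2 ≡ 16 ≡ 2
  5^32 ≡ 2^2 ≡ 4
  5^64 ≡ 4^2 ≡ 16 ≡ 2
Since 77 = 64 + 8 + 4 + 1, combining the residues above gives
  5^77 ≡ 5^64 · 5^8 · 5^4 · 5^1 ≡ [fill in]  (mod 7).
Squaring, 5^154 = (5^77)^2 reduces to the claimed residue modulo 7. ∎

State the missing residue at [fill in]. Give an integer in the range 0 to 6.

5^64 · 5^8 · 5^4 · 5^1 ≡ 2 · 4 · 2 · 5 = 80.
80 mod 7 = 3, so 5^77 ≡ 3 (mod 7).

3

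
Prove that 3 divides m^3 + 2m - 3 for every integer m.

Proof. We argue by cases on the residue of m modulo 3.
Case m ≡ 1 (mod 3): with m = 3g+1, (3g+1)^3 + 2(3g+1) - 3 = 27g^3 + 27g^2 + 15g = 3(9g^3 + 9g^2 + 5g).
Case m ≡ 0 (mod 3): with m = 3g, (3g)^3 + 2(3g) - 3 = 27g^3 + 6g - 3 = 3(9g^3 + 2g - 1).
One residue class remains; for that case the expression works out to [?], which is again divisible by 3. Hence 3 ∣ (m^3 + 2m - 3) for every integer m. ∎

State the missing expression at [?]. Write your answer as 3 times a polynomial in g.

The residues treated are {1, 0}, so the missing case is m ≡ 2 (mod 3); write m = 3g+2.
Then (3g+2)^3 + 2(3g+2) - 3 = 27g^3 + 54g^2 + 42g + 9 = 3(9g^3 + 18g^2 + 14g + 3).

3(9g^3 + 18g^2 + 14g + 3)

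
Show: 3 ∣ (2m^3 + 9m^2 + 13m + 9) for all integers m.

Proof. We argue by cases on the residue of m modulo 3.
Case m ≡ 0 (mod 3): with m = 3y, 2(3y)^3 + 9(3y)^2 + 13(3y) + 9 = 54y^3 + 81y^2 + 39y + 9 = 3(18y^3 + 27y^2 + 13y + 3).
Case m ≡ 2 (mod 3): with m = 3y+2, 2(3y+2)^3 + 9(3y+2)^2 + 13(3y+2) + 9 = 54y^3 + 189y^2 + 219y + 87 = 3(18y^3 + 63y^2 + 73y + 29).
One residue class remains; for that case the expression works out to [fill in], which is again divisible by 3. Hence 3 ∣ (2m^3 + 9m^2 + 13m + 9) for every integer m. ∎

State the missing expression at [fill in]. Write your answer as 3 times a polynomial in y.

3(18y^3 + 45y^2 + 37y + 11)

The residues treated are {0, 2}, so the missing case is m ≡ 1 (mod 3); write m = 3y+1.
Then 2(3y+1)^3 + 9(3y+1)^2 + 13(3y+1) + 9 = 54y^3 + 135y^2 + 111y + 33 = 3(18y^3 + 45y^2 + 37y + 11).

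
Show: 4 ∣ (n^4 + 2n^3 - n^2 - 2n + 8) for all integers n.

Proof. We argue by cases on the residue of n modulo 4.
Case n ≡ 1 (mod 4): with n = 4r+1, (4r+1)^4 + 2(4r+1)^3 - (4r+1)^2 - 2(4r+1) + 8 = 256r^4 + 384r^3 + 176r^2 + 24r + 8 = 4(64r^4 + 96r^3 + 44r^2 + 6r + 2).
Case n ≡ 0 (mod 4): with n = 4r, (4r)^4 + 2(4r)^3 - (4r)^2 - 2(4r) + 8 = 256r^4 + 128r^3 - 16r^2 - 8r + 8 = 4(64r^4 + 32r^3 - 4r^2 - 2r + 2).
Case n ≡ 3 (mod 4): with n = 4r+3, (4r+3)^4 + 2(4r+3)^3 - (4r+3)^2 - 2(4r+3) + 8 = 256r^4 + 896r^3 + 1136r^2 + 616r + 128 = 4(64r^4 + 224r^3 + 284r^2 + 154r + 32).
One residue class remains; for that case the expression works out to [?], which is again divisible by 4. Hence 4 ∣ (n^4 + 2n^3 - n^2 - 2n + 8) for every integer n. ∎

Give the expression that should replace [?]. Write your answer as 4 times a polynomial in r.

4(64r^4 + 160r^3 + 140r^2 + 50r + 8)

The residues treated are {1, 0, 3}, so the missing case is n ≡ 2 (mod 4); write n = 4r+2.
Then (4r+2)^4 + 2(4r+2)^3 - (4r+2)^2 - 2(4r+2) + 8 = 256r^4 + 640r^3 + 560r^2 + 200r + 32 = 4(64r^4 + 160r^3 + 140r^2 + 50r + 8).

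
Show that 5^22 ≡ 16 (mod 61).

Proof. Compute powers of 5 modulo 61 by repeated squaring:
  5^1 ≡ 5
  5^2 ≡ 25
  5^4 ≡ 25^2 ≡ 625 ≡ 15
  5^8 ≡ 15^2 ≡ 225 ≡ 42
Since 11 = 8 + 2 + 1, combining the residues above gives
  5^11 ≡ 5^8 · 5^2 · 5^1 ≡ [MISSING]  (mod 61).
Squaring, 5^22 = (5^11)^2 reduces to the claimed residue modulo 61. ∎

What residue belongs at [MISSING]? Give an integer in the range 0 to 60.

4

5^8 · 5^2 · 5^1 ≡ 42 · 25 · 5 = 5250.
5250 mod 61 = 4, so 5^11 ≡ 4 (mod 61).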